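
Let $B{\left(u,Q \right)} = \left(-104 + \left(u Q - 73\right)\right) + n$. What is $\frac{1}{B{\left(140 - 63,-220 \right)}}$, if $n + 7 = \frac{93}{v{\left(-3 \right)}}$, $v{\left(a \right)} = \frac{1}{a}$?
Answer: $- \frac{1}{17403} \approx -5.7461 \cdot 10^{-5}$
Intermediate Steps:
$n = -286$ ($n = -7 + \frac{93}{\frac{1}{-3}} = -7 + \frac{93}{- \frac{1}{3}} = -7 + 93 \left(-3\right) = -7 - 279 = -286$)
$B{\left(u,Q \right)} = -463 + Q u$ ($B{\left(u,Q \right)} = \left(-104 + \left(u Q - 73\right)\right) - 286 = \left(-104 + \left(Q u - 73\right)\right) - 286 = \left(-104 + \left(-73 + Q u\right)\right) - 286 = \left(-177 + Q u\right) - 286 = -463 + Q u$)
$\frac{1}{B{\left(140 - 63,-220 \right)}} = \frac{1}{-463 - 220 \left(140 - 63\right)} = \frac{1}{-463 - 16940} = \frac{1}{-17403} = - \frac{1}{17403}$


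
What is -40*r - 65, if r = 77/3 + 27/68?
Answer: -56485/51 ≈ -1107.5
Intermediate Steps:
r = 5317/204 (r = 77*(⅓) + 27*(1/68) = 77/3 + 27/68 = 5317/204 ≈ 26.064)
-40*r - 65 = -40*5317/204 - 65 = -53170/51 - 65 = -56485/51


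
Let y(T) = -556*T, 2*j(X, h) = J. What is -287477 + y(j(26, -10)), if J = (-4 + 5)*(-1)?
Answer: -287199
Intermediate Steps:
J = -1 (J = 1*(-1) = -1)
j(X, h) = -½ (j(X, h) = (½)*(-1) = -½)
-287477 + y(j(26, -10)) = -287477 - 556*(-½) = -287477 + 278 = -287199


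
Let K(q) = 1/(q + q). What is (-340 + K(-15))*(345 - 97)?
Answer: -1264924/15 ≈ -84328.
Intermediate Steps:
K(q) = 1/(2*q)
(-340 + K(-15))*(345 - 97) = (-340 + (½)/(-15))*(345 - 97) = (-340 + (½)*(-1/15))*248 = (-340 - 1/30)*248 = -10201/30*248 = -1264924/15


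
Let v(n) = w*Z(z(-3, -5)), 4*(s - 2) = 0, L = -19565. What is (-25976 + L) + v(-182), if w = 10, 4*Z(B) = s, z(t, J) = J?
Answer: -45536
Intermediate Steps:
s = 2 (s = 2 + (1/4)*0 = 2 + 0 = 2)
Z(B) = 1/2 (Z(B) = (1/4)*2 = 1/2)
v(n) = 5 (v(n) = 10*(1/2) = 5)
(-25976 + L) + v(-182) = (-25976 - 19565) + 5 = -45541 + 5 = -45536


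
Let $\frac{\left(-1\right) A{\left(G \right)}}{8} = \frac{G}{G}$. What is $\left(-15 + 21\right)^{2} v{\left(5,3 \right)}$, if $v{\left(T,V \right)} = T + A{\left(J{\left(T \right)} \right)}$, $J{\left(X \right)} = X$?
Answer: $-108$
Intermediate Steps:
$A{\left(G \right)} = -8$ ($A{\left(G \right)} = - 8 \frac{G}{G} = \left(-8\right) 1 = -8$)
$v{\left(T,V \right)} = -8 + T$ ($v{\left(T,V \right)} = T - 8 = -8 + T$)
$\left(-15 + 21\right)^{2} v{\left(5,3 \right)} = \left(-15 + 21\right)^{2} \left(-8 + 5\right) = 6^{2} \left(-3\right) = 36 \left(-3\right) = -108$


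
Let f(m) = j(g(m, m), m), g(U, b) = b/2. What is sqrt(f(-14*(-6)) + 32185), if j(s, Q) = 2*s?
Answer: 23*sqrt(61) ≈ 179.64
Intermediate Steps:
g(U, b) = b/2 (g(U, b) = b*(1/2) = b/2)
f(m) = m (f(m) = 2*(m/2) = m)
sqrt(f(-14*(-6)) + 32185) = sqrt(-14*(-6) + 32185) = sqrt(84 + 32185) = sqrt(32269) = 23*sqrt(61)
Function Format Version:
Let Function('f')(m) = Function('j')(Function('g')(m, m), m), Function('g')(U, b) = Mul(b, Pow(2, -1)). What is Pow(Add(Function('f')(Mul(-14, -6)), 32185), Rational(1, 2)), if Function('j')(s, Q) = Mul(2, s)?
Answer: Mul(23, Pow(61, Rational(1, 2))) ≈ 179.64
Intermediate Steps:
Function('g')(U, b) = Mul(Rational(1, 2), b) (Function('g')(U, b) = Mul(b, Rational(1, 2)) = Mul(Rational(1, 2), b))
Function('f')(m) = m (Function('f')(m) = Mul(2, Mul(Rational(1, 2), m)) = m)
Pow(Add(Function('f')(Mul(-14, -6)), 32185), Rational(1, 2)) = Pow(Add(Mul(-14, -6), 32185), Rational(1, 2)) = Pow(Add(84, 32185), Rational(1, 2)) = Pow(32269, Rational(1, 2)) = Mul(23, Pow(61, Rational(1, 2)))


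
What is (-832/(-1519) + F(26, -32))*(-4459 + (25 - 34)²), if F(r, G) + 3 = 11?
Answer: -56843952/1519 ≈ -37422.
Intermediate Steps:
F(r, G) = 8 (F(r, G) = -3 + 11 = 8)
(-832/(-1519) + F(26, -32))*(-4459 + (25 - 34)²) = (-832/(-1519) + 8)*(-4459 + (25 - 34)²) = (-832*(-1/1519) + 8)*(-4459 + (-9)²) = (832/1519 + 8)*(-4459 + 81) = (12984/1519)*(-4378) = -56843952/1519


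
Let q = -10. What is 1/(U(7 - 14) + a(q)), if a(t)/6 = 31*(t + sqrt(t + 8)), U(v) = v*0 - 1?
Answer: -1861/3532513 - 186*I*sqrt(2)/3532513 ≈ -0.00052682 - 7.4464e-5*I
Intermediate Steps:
U(v) = -1 (U(v) = 0 - 1 = -1)
a(t) = 186*t + 186*sqrt(8 + t) (a(t) = 6*(31*(t + sqrt(t + 8))) = 6*(31*(t + sqrt(8 + t))) = 6*(31*t + 31*sqrt(8 + t)) = 186*t + 186*sqrt(8 + t))
1/(U(7 - 14) + a(q)) = 1/(-1 + (186*(-10) + 186*sqrt(8 - 10))) = 1/(-1 + (-1860 + 186*sqrt(-2))) = 1/(-1 + (-1860 + 186*(I*sqrt(2)))) = 1/(-1 + (-1860 + 186*I*sqrt(2))) = 1/(-1861 + 186*I*sqrt(2))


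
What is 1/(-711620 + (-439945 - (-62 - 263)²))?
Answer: -1/1257190 ≈ -7.9542e-7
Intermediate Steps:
1/(-711620 + (-439945 - (-62 - 263)²)) = 1/(-711620 + (-439945 - 1*(-325)²)) = 1/(-711620 + (-439945 - 1*105625)) = 1/(-711620 + (-439945 - 105625)) = 1/(-711620 - 545570) = 1/(-1257190) = -1/1257190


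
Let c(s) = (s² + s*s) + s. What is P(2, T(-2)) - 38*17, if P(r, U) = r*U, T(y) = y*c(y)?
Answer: -670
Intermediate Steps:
c(s) = s + 2*s² (c(s) = (s² + s²) + s = 2*s² + s = s + 2*s²)
T(y) = y²*(1 + 2*y) (T(y) = y*(y*(1 + 2*y)) = y²*(1 + 2*y))
P(r, U) = U*r
P(2, T(-2)) - 38*17 = ((-2)²*(1 + 2*(-2)))*2 - 38*17 = (4*(1 - 4))*2 - 646 = (4*(-3))*2 - 646 = -12*2 - 646 = -24 - 646 = -670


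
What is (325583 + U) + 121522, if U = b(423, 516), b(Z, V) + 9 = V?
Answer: 447612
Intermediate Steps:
b(Z, V) = -9 + V
U = 507 (U = -9 + 516 = 507)
(325583 + U) + 121522 = (325583 + 507) + 121522 = 326090 + 121522 = 447612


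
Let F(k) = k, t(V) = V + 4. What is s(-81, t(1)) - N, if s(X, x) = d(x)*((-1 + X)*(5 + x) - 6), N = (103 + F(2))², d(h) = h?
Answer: -15155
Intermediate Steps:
t(V) = 4 + V
N = 11025 (N = (103 + 2)² = 105² = 11025)
s(X, x) = x*(-6 + (-1 + X)*(5 + x)) (s(X, x) = x*((-1 + X)*(5 + x) - 6) = x*(-6 + (-1 + X)*(5 + x)))
s(-81, t(1)) - N = (4 + 1)*(-11 - (4 + 1) + 5*(-81) - 81*(4 + 1)) - 1*11025 = 5*(-11 - 1*5 - 405 - 81*5) - 11025 = 5*(-11 - 5 - 405 - 405) - 11025 = 5*(-826) - 11025 = -4130 - 11025 = -15155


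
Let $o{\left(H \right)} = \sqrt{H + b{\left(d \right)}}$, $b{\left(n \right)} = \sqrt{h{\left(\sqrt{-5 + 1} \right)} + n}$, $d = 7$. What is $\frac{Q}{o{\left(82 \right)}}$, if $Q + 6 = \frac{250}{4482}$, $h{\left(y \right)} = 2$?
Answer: $- \frac{13321 \sqrt{85}}{190485} \approx -0.64474$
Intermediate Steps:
$b{\left(n \right)} = \sqrt{2 + n}$
$Q = - \frac{13321}{2241}$ ($Q = -6 + \frac{250}{4482} = -6 + 250 \cdot \frac{1}{4482} = -6 + \frac{125}{2241} = - \frac{13321}{2241} \approx -5.9442$)
$o{\left(H \right)} = \sqrt{3 + H}$ ($o{\left(H \right)} = \sqrt{H + \sqrt{2 + 7}} = \sqrt{H + \sqrt{9}} = \sqrt{H + 3} = \sqrt{3 + H}$)
$\frac{Q}{o{\left(82 \right)}} = - \frac{13321}{2241 \sqrt{3 + 82}} = - \frac{13321}{2241 \sqrt{85}} = - \frac{13321 \frac{\sqrt{85}}{85}}{2241} = - \frac{13321 \sqrt{85}}{190485}$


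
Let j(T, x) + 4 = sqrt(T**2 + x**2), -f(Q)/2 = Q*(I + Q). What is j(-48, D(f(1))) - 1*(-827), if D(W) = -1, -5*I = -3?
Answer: 823 + sqrt(2305) ≈ 871.01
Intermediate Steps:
I = 3/5 (I = -1/5*(-3) = 3/5 ≈ 0.60000)
f(Q) = -2*Q*(3/5 + Q)
j(T, x) = -4 + sqrt(T**2 + x**2)
j(-48, D(f(1))) - 1*(-827) = (-4 + sqrt((-48)**2 + (-1)**2)) - 1*(-827) = (-4 + sqrt(2304 + 1)) + 827 = (-4 + sqrt(2305)) + 827 = 823 + sqrt(2305)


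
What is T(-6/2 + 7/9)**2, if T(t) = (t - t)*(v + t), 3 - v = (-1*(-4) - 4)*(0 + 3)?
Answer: 0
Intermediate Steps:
v = 3 (v = 3 - (-1*(-4) - 4)*(0 + 3) = 3 - (4 - 4)*3 = 3 - 0*3 = 3 - 1*0 = 3 + 0 = 3)
T(t) = 0 (T(t) = (t - t)*(3 + t) = 0*(3 + t) = 0)
T(-6/2 + 7/9)**2 = 0**2 = 0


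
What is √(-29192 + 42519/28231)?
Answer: I*√23264513072423/28231 ≈ 170.85*I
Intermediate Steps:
√(-29192 + 42519/28231) = √(-824076833/28231) = I*√23264513072423/28231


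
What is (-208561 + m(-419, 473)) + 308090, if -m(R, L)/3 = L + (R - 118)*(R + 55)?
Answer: -488294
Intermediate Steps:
m(R, L) = -3*L - 3*(-118 + R)*(55 + R) (m(R, L) = -3*(L + (R - 118)*(R + 55)) = -3*(L + (-118 + R)*(55 + R)) = -3*L - 3*(-118 + R)*(55 + R))
(-208561 + m(-419, 473)) + 308090 = (-208561 + (19470 - 3*473 - 3*(-419)**2 + 189*(-419))) + 308090 = (-208561 + (19470 - 1419 - 3*175561 - 79191)) + 308090 = (-208561 + (19470 - 1419 - 526683 - 79191)) + 308090 = (-208561 - 587823) + 308090 = -796384 + 308090 = -488294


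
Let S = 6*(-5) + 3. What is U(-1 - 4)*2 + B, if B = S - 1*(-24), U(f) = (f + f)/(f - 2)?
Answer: -⅐ ≈ -0.14286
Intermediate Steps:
S = -27 (S = -30 + 3 = -27)
U(f) = 2*f/(-2 + f) (U(f) = (2*f)/(-2 + f) = 2*f/(-2 + f))
B = -3 (B = -27 - 1*(-24) = -27 + 24 = -3)
U(-1 - 4)*2 + B = (2*(-1 - 4)/(-2 + (-1 - 4)))*2 - 3 = (2*(-5)/(-2 - 5))*2 - 3 = (2*(-5)/(-7))*2 - 3 = (2*(-5)*(-⅐))*2 - 3 = (10/7)*2 - 3 = 20/7 - 3 = -⅐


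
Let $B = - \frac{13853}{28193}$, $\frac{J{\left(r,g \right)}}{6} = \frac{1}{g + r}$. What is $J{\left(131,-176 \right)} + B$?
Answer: $- \frac{264181}{422895} \approx -0.6247$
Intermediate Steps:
$J{\left(r,g \right)} = \frac{6}{g + r}$
$B = - \frac{13853}{28193}$ ($B = \left(-13853\right) \frac{1}{28193} = - \frac{13853}{28193} \approx -0.49136$)
$J{\left(131,-176 \right)} + B = \frac{6}{-176 + 131} - \frac{13853}{28193} = \frac{6}{-45} - \frac{13853}{28193} = 6 \left(- \frac{1}{45}\right) - \frac{13853}{28193} = - \frac{2}{15} - \frac{13853}{28193} = - \frac{264181}{422895}$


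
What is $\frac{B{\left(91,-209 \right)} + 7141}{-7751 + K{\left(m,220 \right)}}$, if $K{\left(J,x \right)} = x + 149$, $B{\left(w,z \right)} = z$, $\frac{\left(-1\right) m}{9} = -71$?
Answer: $- \frac{3466}{3691} \approx -0.93904$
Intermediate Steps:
$m = 639$ ($m = \left(-9\right) \left(-71\right) = 639$)
$K{\left(J,x \right)} = 149 + x$
$\frac{B{\left(91,-209 \right)} + 7141}{-7751 + K{\left(m,220 \right)}} = \frac{-209 + 7141}{-7751 + \left(149 + 220\right)} = \frac{6932}{-7751 + 369} = \frac{6932}{-7382} = 6932 \left(- \frac{1}{7382}\right) = - \frac{3466}{3691}$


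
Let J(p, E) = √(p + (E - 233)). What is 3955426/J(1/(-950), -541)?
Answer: -19777130*I*√27941438/735301 ≈ -1.4217e+5*I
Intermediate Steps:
J(p, E) = √(-233 + E + p) (J(p, E) = √(p + (-233 + E)) = √(-233 + E + p))
3955426/J(1/(-950), -541) = 3955426/(√(-233 - 541 + 1/(-950))) = 3955426/(√(-233 - 541 - 1/950)) = 3955426/(√(-735301/950)) = 3955426/((I*√27941438/190)) = 3955426*(-5*I*√27941438/735301) = -19777130*I*√27941438/735301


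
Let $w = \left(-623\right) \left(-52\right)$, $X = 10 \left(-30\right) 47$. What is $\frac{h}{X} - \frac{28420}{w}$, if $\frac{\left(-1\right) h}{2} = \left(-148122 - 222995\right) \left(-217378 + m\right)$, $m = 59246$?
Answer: $\frac{33949542809479}{4078425} \approx 8.3242 \cdot 10^{6}$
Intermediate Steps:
$X = -14100$ ($X = \left(-300\right) 47 = -14100$)
$w = 32396$
$h = -117370946888$ ($h = - 2 \left(-148122 - 222995\right) \left(-217378 + 59246\right) = - 2 \left(\left(-371117\right) \left(-158132\right)\right) = \left(-2\right) 58685473444 = -117370946888$)
$\frac{h}{X} - \frac{28420}{w} = - \frac{117370946888}{-14100} - \frac{28420}{32396} = \left(-117370946888\right) \left(- \frac{1}{14100}\right) - \frac{1015}{1157} = \frac{29342736722}{3525} - \frac{1015}{1157} = \frac{33949542809479}{4078425}$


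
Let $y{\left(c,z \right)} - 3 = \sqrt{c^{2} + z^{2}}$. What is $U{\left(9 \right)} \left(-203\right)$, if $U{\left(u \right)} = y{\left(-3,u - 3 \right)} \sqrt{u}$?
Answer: $-1827 - 1827 \sqrt{5} \approx -5912.3$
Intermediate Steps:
$y{\left(c,z \right)} = 3 + \sqrt{c^{2} + z^{2}}$
$U{\left(u \right)} = \sqrt{u} \left(3 + \sqrt{9 + \left(-3 + u\right)^{2}}\right)$ ($U{\left(u \right)} = \left(3 + \sqrt{\left(-3\right)^{2} + \left(u - 3\right)^{2}}\right) \sqrt{u} = \left(3 + \sqrt{9 + \left(u - 3\right)^{2}}\right) \sqrt{u} = \left(3 + \sqrt{9 + \left(-3 + u\right)^{2}}\right) \sqrt{u} = \sqrt{u} \left(3 + \sqrt{9 + \left(-3 + u\right)^{2}}\right)$)
$U{\left(9 \right)} \left(-203\right) = \sqrt{9} \left(3 + \sqrt{9 + \left(-3 + 9\right)^{2}}\right) \left(-203\right) = 3 \left(3 + \sqrt{9 + 6^{2}}\right) \left(-203\right) = 3 \left(3 + \sqrt{9 + 36}\right) \left(-203\right) = 3 \left(3 + \sqrt{45}\right) \left(-203\right) = 3 \left(3 + 3 \sqrt{5}\right) \left(-203\right) = \left(9 + 9 \sqrt{5}\right) \left(-203\right) = -1827 - 1827 \sqrt{5}$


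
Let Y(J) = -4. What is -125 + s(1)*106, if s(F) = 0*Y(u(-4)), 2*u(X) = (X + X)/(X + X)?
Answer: -125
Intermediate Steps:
u(X) = ½ (u(X) = ((X + X)/(X + X))/2 = ((2*X)/((2*X)))/2 = ((2*X)*(1/(2*X)))/2 = (½)*1 = ½)
s(F) = 0 (s(F) = 0*(-4) = 0)
-125 + s(1)*106 = -125 + 0*106 = -125 + 0 = -125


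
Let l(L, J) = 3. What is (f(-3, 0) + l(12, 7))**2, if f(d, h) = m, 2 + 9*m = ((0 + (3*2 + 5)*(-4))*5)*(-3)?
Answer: 469225/81 ≈ 5792.9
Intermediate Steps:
m = 658/9 (m = -2/9 + (((0 + (3*2 + 5)*(-4))*5)*(-3))/9 = -2/9 + (((0 + (6 + 5)*(-4))*5)*(-3))/9 = -2/9 + (((0 + 11*(-4))*5)*(-3))/9 = -2/9 + (((0 - 44)*5)*(-3))/9 = -2/9 + (-44*5*(-3))/9 = -2/9 + (-220*(-3))/9 = -2/9 + (1/9)*660 = -2/9 + 220/3 = 658/9 ≈ 73.111)
f(d, h) = 658/9
(f(-3, 0) + l(12, 7))**2 = (658/9 + 3)**2 = (685/9)**2 = 469225/81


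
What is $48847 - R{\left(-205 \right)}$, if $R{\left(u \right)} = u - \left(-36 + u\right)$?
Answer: $48811$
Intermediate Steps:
$R{\left(u \right)} = 36$ ($R{\left(u \right)} = u - \left(-36 + u\right) = 36$)
$48847 - R{\left(-205 \right)} = 48847 - 36 = 48811$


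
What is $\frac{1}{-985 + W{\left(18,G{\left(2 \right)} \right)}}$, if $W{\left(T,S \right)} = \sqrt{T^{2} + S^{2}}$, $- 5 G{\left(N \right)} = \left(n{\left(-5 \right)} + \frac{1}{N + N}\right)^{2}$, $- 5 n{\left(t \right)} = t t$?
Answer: $- \frac{6304000}{6207236079} - \frac{80 \sqrt{2203921}}{6207236079} \approx -0.0010347$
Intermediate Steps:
$n{\left(t \right)} = - \frac{t^{2}}{5}$ ($n{\left(t \right)} = - \frac{t t}{5} = - \frac{t^{2}}{5}$)
$G{\left(N \right)} = - \frac{\left(-5 + \frac{1}{2 N}\right)^{2}}{5}$ ($G{\left(N \right)} = - \frac{\left(- \frac{\left(-5\right)^{2}}{5} + \frac{1}{N + N}\right)^{2}}{5} = - \frac{\left(\left(- \frac{1}{5}\right) 25 + \frac{1}{2 N}\right)^{2}}{5} = - \frac{\left(-5 + \frac{1}{2 N}\right)^{2}}{5}$)
$W{\left(T,S \right)} = \sqrt{S^{2} + T^{2}}$
$\frac{1}{-985 + W{\left(18,G{\left(2 \right)} \right)}} = \frac{1}{-985 + \sqrt{\left(- \frac{\left(-1 + 10 \cdot 2\right)^{2}}{20 \cdot 4}\right)^{2} + 18^{2}}} = \frac{1}{-985 + \sqrt{\left(\left(- \frac{1}{20}\right) \frac{1}{4} \left(-1 + 20\right)^{2}\right)^{2} + 324}} = \frac{1}{-985 + \sqrt{\left(\left(- \frac{1}{20}\right) \frac{1}{4} \cdot 19^{2}\right)^{2} + 324}} = \frac{1}{-985 + \sqrt{\left(\left(- \frac{1}{20}\right) \frac{1}{4} \cdot 361\right)^{2} + 324}} = \frac{1}{-985 + \sqrt{\left(- \frac{361}{80}\right)^{2} + 324}} = \frac{1}{-985 + \sqrt{\frac{130321}{6400} + 324}} = \frac{1}{-985 + \sqrt{\frac{2203921}{6400}}} = \frac{1}{-985 + \frac{\sqrt{2203921}}{80}}$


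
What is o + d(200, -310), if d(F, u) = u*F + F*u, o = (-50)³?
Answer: -249000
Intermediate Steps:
o = -125000
d(F, u) = 2*F*u (d(F, u) = F*u + F*u = 2*F*u)
o + d(200, -310) = -125000 + 2*200*(-310) = -125000 - 124000 = -249000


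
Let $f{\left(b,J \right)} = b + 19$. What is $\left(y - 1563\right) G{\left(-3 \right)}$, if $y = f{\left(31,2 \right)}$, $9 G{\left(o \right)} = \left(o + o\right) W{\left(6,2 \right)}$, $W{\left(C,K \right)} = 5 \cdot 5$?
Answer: $\frac{75650}{3} \approx 25217.0$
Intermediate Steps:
$f{\left(b,J \right)} = 19 + b$
$W{\left(C,K \right)} = 25$
$G{\left(o \right)} = \frac{50 o}{9}$ ($G{\left(o \right)} = \frac{\left(o + o\right) 25}{9} = \frac{2 o 25}{9} = \frac{50 o}{9}$)
$y = 50$ ($y = 19 + 31 = 50$)
$\left(y - 1563\right) G{\left(-3 \right)} = \left(50 - 1563\right) \frac{50}{9} \left(-3\right) = \left(-1513\right) \left(- \frac{50}{3}\right) = \frac{75650}{3}$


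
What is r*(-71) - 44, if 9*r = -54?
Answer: 382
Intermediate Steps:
r = -6 (r = (⅑)*(-54) = -6)
r*(-71) - 44 = -6*(-71) - 44 = 426 - 44 = 382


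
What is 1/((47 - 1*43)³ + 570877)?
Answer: 1/570941 ≈ 1.7515e-6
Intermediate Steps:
1/((47 - 1*43)³ + 570877) = 1/((47 - 43)³ + 570877) = 1/(4³ + 570877) = 1/(64 + 570877) = 1/570941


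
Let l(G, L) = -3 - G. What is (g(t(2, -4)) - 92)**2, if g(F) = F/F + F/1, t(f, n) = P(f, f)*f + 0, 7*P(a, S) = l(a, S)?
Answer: 418609/49 ≈ 8543.0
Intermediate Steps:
P(a, S) = -3/7 - a/7 (P(a, S) = (-3 - a)/7 = -3/7 - a/7)
t(f, n) = f*(-3/7 - f/7) (t(f, n) = (-3/7 - f/7)*f + 0 = f*(-3/7 - f/7) + 0 = f*(-3/7 - f/7))
g(F) = 1 + F (g(F) = 1 + F*1 = 1 + F)
(g(t(2, -4)) - 92)**2 = ((1 - 1/7*2*(3 + 2)) - 92)**2 = ((1 - 1/7*2*5) - 92)**2 = ((1 - 10/7) - 92)**2 = (-3/7 - 92)**2 = (-647/7)**2 = 418609/49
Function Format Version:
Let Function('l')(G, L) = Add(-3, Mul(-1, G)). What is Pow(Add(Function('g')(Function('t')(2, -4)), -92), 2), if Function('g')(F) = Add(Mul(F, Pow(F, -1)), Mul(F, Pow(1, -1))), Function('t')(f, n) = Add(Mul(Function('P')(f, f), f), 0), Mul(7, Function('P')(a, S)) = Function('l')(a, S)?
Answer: Rational(418609, 49) ≈ 8543.0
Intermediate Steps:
Function('P')(a, S) = Add(Rational(-3, 7), Mul(Rational(-1, 7), a)) (Function('P')(a, S) = Mul(Rational(1, 7), Add(-3, Mul(-1, a))) = Add(Rational(-3, 7), Mul(Rational(-1, 7), a)))
Function('t')(f, n) = Mul(f, Add(Rational(-3, 7), Mul(Rational(-1, 7), f))) (Function('t')(f, n) = Add(Mul(Add(Rational(-3, 7), Mul(Rational(-1, 7), f)), f), 0) = Add(Mul(f, Add(Rational(-3, 7), Mul(Rational(-1, 7), f))), 0) = Mul(f, Add(Rational(-3, 7), Mul(Rational(-1, 7), f))))
Function('g')(F) = Add(1, F) (Function('g')(F) = Add(1, Mul(F, 1)) = Add(1, F))
Pow(Add(Function('g')(Function('t')(2, -4)), -92), 2) = Pow(Add(Add(1, Mul(Rational(-1, 7), 2, Add(3, 2))), -92), 2) = Pow(Add(Add(1, Mul(Rational(-1, 7), 2, 5)), -92), 2) = Pow(Add(Add(1, Rational(-10, 7)), -92), 2) = Pow(Add(Rational(-3, 7), -92), 2) = Pow(Rational(-647, 7), 2) = Rational(418609, 49)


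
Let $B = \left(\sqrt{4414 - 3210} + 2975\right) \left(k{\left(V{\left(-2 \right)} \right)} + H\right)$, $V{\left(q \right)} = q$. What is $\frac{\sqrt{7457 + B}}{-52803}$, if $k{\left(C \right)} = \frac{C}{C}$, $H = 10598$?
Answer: $- \frac{\sqrt{31539482 + 21198 \sqrt{301}}}{52803} \approx -0.10698$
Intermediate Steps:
$k{\left(C \right)} = 1$
$B = 31532025 + 21198 \sqrt{301}$ ($B = \left(\sqrt{4414 - 3210} + 2975\right) \left(1 + 10598\right) = \left(\sqrt{1204} + 2975\right) 10599 = \left(2 \sqrt{301} + 2975\right) 10599 = \left(2975 + 2 \sqrt{301}\right) 10599 = 31532025 + 21198 \sqrt{301} \approx 3.19 \cdot 10^{7}$)
$\frac{\sqrt{7457 + B}}{-52803} = \frac{\sqrt{7457 + \left(31532025 + 21198 \sqrt{301}\right)}}{-52803} = \sqrt{31539482 + 21198 \sqrt{301}} \left(- \frac{1}{52803}\right) = - \frac{\sqrt{31539482 + 21198 \sqrt{301}}}{52803}$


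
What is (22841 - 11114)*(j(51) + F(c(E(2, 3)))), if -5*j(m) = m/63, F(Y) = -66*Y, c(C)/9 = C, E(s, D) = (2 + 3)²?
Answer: -6095174703/35 ≈ -1.7415e+8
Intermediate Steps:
E(s, D) = 25 (E(s, D) = 5² = 25)
c(C) = 9*C
j(m) = -m/315 (j(m) = -m/(5*63) = -m/315)
(22841 - 11114)*(j(51) + F(c(E(2, 3)))) = (22841 - 11114)*(-1/315*51 - 594*25) = 11727*(-17/105 - 66*225) = 11727*(-17/105 - 14850) = 11727*(-1559267/105) = -6095174703/35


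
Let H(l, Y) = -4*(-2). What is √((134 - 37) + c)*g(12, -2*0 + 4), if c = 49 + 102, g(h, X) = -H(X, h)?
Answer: -16*√62 ≈ -125.98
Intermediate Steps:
H(l, Y) = 8
g(h, X) = -8 (g(h, X) = -1*8 = -8)
c = 151
√((134 - 37) + c)*g(12, -2*0 + 4) = √((134 - 37) + 151)*(-8) = √(97 + 151)*(-8) = √248*(-8) = (2*√62)*(-8) = -16*√62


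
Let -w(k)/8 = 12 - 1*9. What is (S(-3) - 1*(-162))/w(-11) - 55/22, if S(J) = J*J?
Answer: -77/8 ≈ -9.6250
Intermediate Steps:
S(J) = J²
w(k) = -24 (w(k) = -8*(12 - 1*9) = -8*(12 - 9) = -8*3 = -24)
(S(-3) - 1*(-162))/w(-11) - 55/22 = ((-3)² - 1*(-162))/(-24) - 55/22 = (9 + 162)*(-1/24) - 55*1/22 = 171*(-1/24) - 5/2 = -57/8 - 5/2 = -77/8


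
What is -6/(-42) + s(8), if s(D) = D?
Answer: 57/7 ≈ 8.1429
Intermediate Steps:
-6/(-42) + s(8) = -6/(-42) + 8 = -1/42*(-6) + 8 = ⅐ + 8 = 57/7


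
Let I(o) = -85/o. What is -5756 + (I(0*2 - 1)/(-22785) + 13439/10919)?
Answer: -286345318648/49757883 ≈ -5754.8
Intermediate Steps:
-5756 + (I(0*2 - 1)/(-22785) + 13439/10919) = -5756 + (-85/(0*2 - 1)/(-22785) + 13439/10919) = -5756 + (-85/(0 - 1)*(-1/22785) + 13439*(1/10919)) = -5756 + (-85/(-1)*(-1/22785) + 13439/10919) = -5756 + (-85*(-1)*(-1/22785) + 13439/10919) = -5756 + (85*(-1/22785) + 13439/10919) = -5756 + (-17/4557 + 13439/10919) = -5756 + 61055900/49757883 = -286345318648/49757883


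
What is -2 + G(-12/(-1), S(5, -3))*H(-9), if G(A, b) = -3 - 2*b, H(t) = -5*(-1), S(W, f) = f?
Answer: 13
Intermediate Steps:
H(t) = 5
-2 + G(-12/(-1), S(5, -3))*H(-9) = -2 + (-3 - 2*(-3))*5 = -2 + (-3 + 6)*5 = -2 + 3*5 = -2 + 15 = 13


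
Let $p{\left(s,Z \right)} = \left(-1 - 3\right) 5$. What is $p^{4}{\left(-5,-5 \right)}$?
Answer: $160000$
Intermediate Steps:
$p{\left(s,Z \right)} = -20$ ($p{\left(s,Z \right)} = \left(-4\right) 5 = -20$)
$p^{4}{\left(-5,-5 \right)} = \left(-20\right)^{4} = 160000$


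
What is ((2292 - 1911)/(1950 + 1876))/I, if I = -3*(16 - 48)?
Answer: 127/122432 ≈ 0.0010373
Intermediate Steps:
I = 96 (I = -3*(-32) = 96)
((2292 - 1911)/(1950 + 1876))/I = ((2292 - 1911)/(1950 + 1876))/96 = (381/3826)*(1/96) = 127/122432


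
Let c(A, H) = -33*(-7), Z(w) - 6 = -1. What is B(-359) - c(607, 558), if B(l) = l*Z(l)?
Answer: -2026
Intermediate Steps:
Z(w) = 5 (Z(w) = 6 - 1 = 5)
B(l) = 5*l (B(l) = l*5 = 5*l)
c(A, H) = 231
B(-359) - c(607, 558) = 5*(-359) - 1*231 = -1795 - 231 = -2026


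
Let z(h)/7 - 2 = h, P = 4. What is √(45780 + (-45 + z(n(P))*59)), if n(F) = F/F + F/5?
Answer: √1182610/5 ≈ 217.50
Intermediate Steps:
n(F) = 1 + F/5 (n(F) = 1 + F*(⅕) = 1 + F/5)
z(h) = 14 + 7*h
√(45780 + (-45 + z(n(P))*59)) = √(45780 + (-45 + (14 + 7*(1 + (⅕)*4))*59)) = √(45780 + (-45 + (14 + 7*(1 + ⅘))*59)) = √(45780 + (-45 + (14 + 7*(9/5))*59)) = √(45780 + (-45 + (14 + 63/5)*59)) = √(45780 + (-45 + (133/5)*59)) = √(45780 + (-45 + 7847/5)) = √(45780 + 7622/5) = √(236522/5) = √1182610/5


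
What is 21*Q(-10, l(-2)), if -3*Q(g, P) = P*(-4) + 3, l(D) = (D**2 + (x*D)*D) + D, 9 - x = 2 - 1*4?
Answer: 1267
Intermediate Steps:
x = 11 (x = 9 - (2 - 1*4) = 9 - (2 - 4) = 9 - 1*(-2) = 9 + 2 = 11)
l(D) = D + 12*D**2 (l(D) = (D**2 + (11*D)*D) + D = (D**2 + 11*D**2) + D = 12*D**2 + D = D + 12*D**2)
Q(g, P) = -1 + 4*P/3 (Q(g, P) = -(P*(-4) + 3)/3 = -(-4*P + 3)/3 = -(3 - 4*P)/3 = -1 + 4*P/3)
21*Q(-10, l(-2)) = 21*(-1 + 4*(-2*(1 + 12*(-2)))/3) = 21*(-1 + 4*(-2*(1 - 24))/3) = 21*(-1 + 4*(-2*(-23))/3) = 21*(-1 + (4/3)*46) = 21*(-1 + 184/3) = 21*(181/3) = 1267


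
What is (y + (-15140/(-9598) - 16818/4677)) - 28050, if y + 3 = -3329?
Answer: -234803959426/7481641 ≈ -31384.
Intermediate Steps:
y = -3332 (y = -3 - 3329 = -3332)
(y + (-15140/(-9598) - 16818/4677)) - 28050 = (-3332 + (-15140/(-9598) - 16818/4677)) - 28050 = (-3332 + (-15140*(-1/9598) - 16818*1/4677)) - 28050 = (-3332 + (7570/4799 - 5606/1559)) - 28050 = (-3332 - 15101564/7481641) - 28050 = -24943929376/7481641 - 28050 = -234803959426/7481641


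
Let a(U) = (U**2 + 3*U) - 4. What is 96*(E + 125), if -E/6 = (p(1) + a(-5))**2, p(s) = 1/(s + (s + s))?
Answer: -11104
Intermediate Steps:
p(s) = 1/(3*s) (p(s) = 1/(s + 2*s) = 1/(3*s))
a(U) = -4 + U**2 + 3*U
E = -722/3 (E = -6*((1/3)/1 + (-4 + (-5)**2 + 3*(-5)))**2 = -6*((1/3)*1 + (-4 + 25 - 15))**2 = -6*(1/3 + 6)**2 = -6*(19/3)**2 = -6*361/9 = -722/3 ≈ -240.67)
96*(E + 125) = 96*(-722/3 + 125) = 96*(-347/3) = -11104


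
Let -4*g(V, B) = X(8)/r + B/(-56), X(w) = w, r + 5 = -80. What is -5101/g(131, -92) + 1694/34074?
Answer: 413672869141/31399191 ≈ 13175.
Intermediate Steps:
r = -85 (r = -5 - 80 = -85)
g(V, B) = 2/85 + B/224 (g(V, B) = -(8/(-85) + B/(-56))/4 = -(8*(-1/85) + B*(-1/56))/4 = -(-8/85 - B/56)/4 = 2/85 + B/224)
-5101/g(131, -92) + 1694/34074 = -5101/(2/85 + (1/224)*(-92)) + 1694/34074 = -5101/(2/85 - 23/56) + 1694*(1/34074) = -5101/(-1843/4760) + 847/17037 = -5101*(-4760/1843) + 847/17037 = 24280760/1843 + 847/17037 = 413672869141/31399191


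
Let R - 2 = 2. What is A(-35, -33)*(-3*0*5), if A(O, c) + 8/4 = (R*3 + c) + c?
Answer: 0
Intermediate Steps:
R = 4 (R = 2 + 2 = 4)
A(O, c) = 10 + 2*c (A(O, c) = -2 + ((4*3 + c) + c) = -2 + ((12 + c) + c) = -2 + (12 + 2*c) = 10 + 2*c)
A(-35, -33)*(-3*0*5) = (10 + 2*(-33))*(-3*0*5) = (10 - 66)*(0*5) = -56*0 = 0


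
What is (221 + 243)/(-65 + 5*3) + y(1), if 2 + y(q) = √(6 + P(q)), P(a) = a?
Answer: -282/25 + √7 ≈ -8.6342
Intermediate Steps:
y(q) = -2 + √(6 + q)
(221 + 243)/(-65 + 5*3) + y(1) = (221 + 243)/(-65 + 5*3) + (-2 + √(6 + 1)) = 464/(-65 + 15) + (-2 + √7) = 464/(-50) + (-2 + √7) = 464*(-1/50) + (-2 + √7) = -232/25 + (-2 + √7) = -282/25 + √7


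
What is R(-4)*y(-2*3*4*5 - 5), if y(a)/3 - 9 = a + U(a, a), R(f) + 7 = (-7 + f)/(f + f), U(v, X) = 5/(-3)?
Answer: 15885/8 ≈ 1985.6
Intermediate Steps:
U(v, X) = -5/3 (U(v, X) = 5*(-1/3) = -5/3)
R(f) = -7 + (-7 + f)/(2*f) (R(f) = -7 + (-7 + f)/(f + f) = -7 + (-7 + f)/((2*f)) = -7 + (-7 + f)*(1/(2*f)) = -7 + (-7 + f)/(2*f))
y(a) = 22 + 3*a (y(a) = 27 + 3*(a - 5/3) = 27 + 3*(-5/3 + a) = 27 + (-5 + 3*a) = 22 + 3*a)
R(-4)*y(-2*3*4*5 - 5) = ((1/2)*(-7 - 13*(-4))/(-4))*(22 + 3*(-2*3*4*5 - 5)) = ((1/2)*(-1/4)*(-7 + 52))*(22 + 3*(-24*5 - 5)) = ((1/2)*(-1/4)*45)*(22 + 3*(-2*60 - 5)) = -45*(22 + 3*(-120 - 5))/8 = -45*(22 + 3*(-125))/8 = -45*(22 - 375)/8 = -45/8*(-353) = 15885/8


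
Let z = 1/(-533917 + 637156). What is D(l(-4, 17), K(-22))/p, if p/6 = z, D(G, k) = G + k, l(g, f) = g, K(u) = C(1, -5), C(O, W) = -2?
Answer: -103239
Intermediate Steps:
K(u) = -2
z = 1/103239 ≈ 9.6863e-6
p = 2/34413 (p = 6*(1/103239) = 2/34413 ≈ 5.8118e-5)
D(l(-4, 17), K(-22))/p = (-4 - 2)/(2/34413) = -6*34413/2 = -103239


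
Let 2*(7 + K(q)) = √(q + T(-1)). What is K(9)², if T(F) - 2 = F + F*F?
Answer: (14 - √11)²/4 ≈ 28.534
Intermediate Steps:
T(F) = 2 + F + F² (T(F) = 2 + (F + F*F) = 2 + (F + F²) = 2 + F + F²)
K(q) = -7 + √(2 + q)/2 (K(q) = -7 + √(q + (2 - 1 + (-1)²))/2 = -7 + √(q + (2 - 1 + 1))/2 = -7 + √(q + 2)/2 = -7 + √(2 + q)/2)
K(9)² = (-7 + √(2 + 9)/2)² = (-7 + √11/2)²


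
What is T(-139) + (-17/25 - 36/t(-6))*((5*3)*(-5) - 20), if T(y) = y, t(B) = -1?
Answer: -17472/5 ≈ -3494.4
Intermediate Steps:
T(-139) + (-17/25 - 36/t(-6))*((5*3)*(-5) - 20) = -139 + (-17/25 - 36/(-1))*((5*3)*(-5) - 20) = -139 + (-17*1/25 - 36*(-1))*(15*(-5) - 20) = -139 + (-17/25 + 36)*(-75 - 20) = -139 + (883/25)*(-95) = -139 - 16777/5 = -17472/5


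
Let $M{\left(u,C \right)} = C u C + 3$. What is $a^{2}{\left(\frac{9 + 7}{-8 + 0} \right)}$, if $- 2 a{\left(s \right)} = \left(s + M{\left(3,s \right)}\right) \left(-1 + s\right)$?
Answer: $\frac{1521}{4} \approx 380.25$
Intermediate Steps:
$M{\left(u,C \right)} = 3 + u C^{2}$ ($M{\left(u,C \right)} = u C^{2} + 3 = 3 + u C^{2}$)
$a{\left(s \right)} = - \frac{\left(-1 + s\right) \left(3 + s + 3 s^{2}\right)}{2}$ ($a{\left(s \right)} = - \frac{\left(s + \left(3 + 3 s^{2}\right)\right) \left(-1 + s\right)}{2} = - \frac{\left(3 + s + 3 s^{2}\right) \left(-1 + s\right)}{2} = - \frac{\left(-1 + s\right) \left(3 + s + 3 s^{2}\right)}{2}$)
$a^{2}{\left(\frac{9 + 7}{-8 + 0} \right)} = \left(\frac{3}{2} + \left(\frac{9 + 7}{-8 + 0}\right)^{2} - \frac{9 + 7}{-8 + 0} - \frac{3 \left(\frac{9 + 7}{-8 + 0}\right)^{3}}{2}\right)^{2} = \left(\frac{3}{2} + \left(\frac{16}{-8}\right)^{2} - \frac{16}{-8} - \frac{3 \left(\frac{16}{-8}\right)^{3}}{2}\right)^{2} = \left(\frac{3}{2} + \left(16 \left(- \frac{1}{8}\right)\right)^{2} - 16 \left(- \frac{1}{8}\right) - \frac{3 \left(16 \left(- \frac{1}{8}\right)\right)^{3}}{2}\right)^{2} = \left(\frac{3}{2} + \left(-2\right)^{2} - -2 - \frac{3 \left(-2\right)^{3}}{2}\right)^{2} = \left(\frac{3}{2} + 4 + 2 - -12\right)^{2} = \left(\frac{3}{2} + 4 + 2 + 12\right)^{2} = \left(\frac{39}{2}\right)^{2} = \frac{1521}{4}$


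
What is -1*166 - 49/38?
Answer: -6357/38 ≈ -167.29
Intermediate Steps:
-1*166 - 49/38 = -166 - 49/38 = -6357/38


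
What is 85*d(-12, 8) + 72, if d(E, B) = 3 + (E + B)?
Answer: -13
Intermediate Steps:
d(E, B) = 3 + B + E (d(E, B) = 3 + (B + E) = 3 + B + E)
85*d(-12, 8) + 72 = 85*(3 + 8 - 12) + 72 = 85*(-1) + 72 = -85 + 72 = -13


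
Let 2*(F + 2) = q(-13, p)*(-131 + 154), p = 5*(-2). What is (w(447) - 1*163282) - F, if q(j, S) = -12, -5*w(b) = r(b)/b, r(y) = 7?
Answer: -364622377/2235 ≈ -1.6314e+5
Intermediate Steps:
p = -10
w(b) = -7/(5*b)
F = -140 (F = -2 + (-12*(-131 + 154))/2 = -2 + (-12*23)/2 = -2 + (½)*(-276) = -2 - 138 = -140)
(w(447) - 1*163282) - F = (-7/5/447 - 1*163282) - 1*(-140) = (-7/5*1/447 - 163282) + 140 = (-7/2235 - 163282) + 140 = -364935277/2235 + 140 = -364622377/2235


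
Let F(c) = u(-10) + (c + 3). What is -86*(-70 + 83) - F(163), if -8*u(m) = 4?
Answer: -2567/2 ≈ -1283.5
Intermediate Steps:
u(m) = -½ (u(m) = -⅛*4 = -½)
F(c) = 5/2 + c (F(c) = -½ + (c + 3) = -½ + (3 + c) = 5/2 + c)
-86*(-70 + 83) - F(163) = -86*(-70 + 83) - (5/2 + 163) = -86*13 - 1*331/2 = -1118 - 331/2 = -2567/2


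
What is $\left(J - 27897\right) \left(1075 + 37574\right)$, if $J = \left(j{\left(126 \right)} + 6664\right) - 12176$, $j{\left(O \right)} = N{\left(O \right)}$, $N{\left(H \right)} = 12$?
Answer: $-1290760653$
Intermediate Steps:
$j{\left(O \right)} = 12$
$J = -5500$ ($J = \left(12 + 6664\right) - 12176 = 6676 - 12176 = -5500$)
$\left(J - 27897\right) \left(1075 + 37574\right) = \left(-5500 - 27897\right) \left(1075 + 37574\right) = \left(-33397\right) 38649 = -1290760653$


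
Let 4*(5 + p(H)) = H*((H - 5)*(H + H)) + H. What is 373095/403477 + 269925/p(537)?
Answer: 3962433003915/4268858075429 ≈ 0.92822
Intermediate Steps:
p(H) = -5 + H/4 + H**2*(-5 + H)/2 (p(H) = -5 + (H*((H - 5)*(H + H)) + H)/4 = -5 + (H*((-5 + H)*(2*H)) + H)/4 = -5 + (H*(2*H*(-5 + H)) + H)/4 = -5 + (2*H**2*(-5 + H) + H)/4 = -5 + (H + 2*H**2*(-5 + H))/4 = -5 + (H/4 + H**2*(-5 + H)/2) = -5 + H/4 + H**2*(-5 + H)/2)
373095/403477 + 269925/p(537) = 373095/403477 + 269925/(-5 + (1/2)*537**3 - 5/2*537**2 + (1/4)*537) = 373095*(1/403477) + 269925/(-5 + (1/2)*154854153 - 5/2*288369 + 537/4) = 373095/403477 + 269925/(-5 + 154854153/2 - 1441845/2 + 537/4) = 373095/403477 + 269925/(306825133/4) = 373095/403477 + 269925*(4/306825133) = 373095/403477 + 1079700/306825133 = 3962433003915/4268858075429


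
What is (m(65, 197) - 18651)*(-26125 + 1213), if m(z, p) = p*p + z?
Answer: -503795376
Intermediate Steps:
m(z, p) = z + p² (m(z, p) = p² + z = z + p²)
(m(65, 197) - 18651)*(-26125 + 1213) = ((65 + 197²) - 18651)*(-26125 + 1213) = ((65 + 38809) - 18651)*(-24912) = (38874 - 18651)*(-24912) = 20223*(-24912) = -503795376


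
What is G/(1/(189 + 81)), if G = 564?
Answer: 152280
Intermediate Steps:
G/(1/(189 + 81)) = 564/(1/(189 + 81)) = 564/(1/270) = 564*270 = 152280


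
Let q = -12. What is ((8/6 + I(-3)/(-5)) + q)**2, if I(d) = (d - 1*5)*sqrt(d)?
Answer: 23872/225 - 512*I*sqrt(3)/15 ≈ 106.1 - 59.121*I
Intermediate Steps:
I(d) = sqrt(d)*(-5 + d) (I(d) = (d - 5)*sqrt(d) = (-5 + d)*sqrt(d) = sqrt(d)*(-5 + d))
((8/6 + I(-3)/(-5)) + q)**2 = ((8/6 + (sqrt(-3)*(-5 - 3))/(-5)) - 12)**2 = ((8*(1/6) + ((I*sqrt(3))*(-8))*(-1/5)) - 12)**2 = ((4/3 - 8*I*sqrt(3)*(-1/5)) - 12)**2 = ((4/3 + 8*I*sqrt(3)/5) - 12)**2 = (-32/3 + 8*I*sqrt(3)/5)**2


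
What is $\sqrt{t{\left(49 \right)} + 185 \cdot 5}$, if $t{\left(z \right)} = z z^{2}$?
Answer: $\sqrt{118574} \approx 344.35$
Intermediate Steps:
$t{\left(z \right)} = z^{3}$
$\sqrt{t{\left(49 \right)} + 185 \cdot 5} = \sqrt{49^{3} + 185 \cdot 5} = \sqrt{117649 + 925} = \sqrt{118574}$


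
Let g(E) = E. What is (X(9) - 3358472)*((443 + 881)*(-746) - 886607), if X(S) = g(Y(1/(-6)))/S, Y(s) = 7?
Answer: 56653375994951/9 ≈ 6.2948e+12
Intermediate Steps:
X(S) = 7/S
(X(9) - 3358472)*((443 + 881)*(-746) - 886607) = (7/9 - 3358472)*((443 + 881)*(-746) - 886607) = (7*(1/9) - 3358472)*(1324*(-746) - 886607) = (7/9 - 3358472)*(-987704 - 886607) = -30226241/9*(-1874311) = 56653375994951/9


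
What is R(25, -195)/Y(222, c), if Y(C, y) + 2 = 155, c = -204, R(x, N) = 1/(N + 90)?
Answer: -1/16065 ≈ -6.2247e-5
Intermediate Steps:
R(x, N) = 1/(90 + N)
Y(C, y) = 153 (Y(C, y) = -2 + 155 = 153)
R(25, -195)/Y(222, c) = 1/((90 - 195)*153) = (1/153)/(-105) = -1/105*1/153 = -1/16065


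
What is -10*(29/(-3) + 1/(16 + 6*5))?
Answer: 6655/69 ≈ 96.449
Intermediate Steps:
-10*(29/(-3) + 1/(16 + 6*5)) = -10*(29*(-⅓) + 1/(16 + 30)) = -10*(-29/3 + 1/46) = -10*(-1331/138) = 6655/69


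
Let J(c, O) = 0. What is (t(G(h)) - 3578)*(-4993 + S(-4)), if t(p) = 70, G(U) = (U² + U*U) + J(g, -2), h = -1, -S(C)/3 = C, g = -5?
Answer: 17473348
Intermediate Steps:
S(C) = -3*C
G(U) = 2*U² (G(U) = (U² + U*U) + 0 = (U² + U²) + 0 = 2*U² + 0 = 2*U²)
(t(G(h)) - 3578)*(-4993 + S(-4)) = (70 - 3578)*(-4993 - 3*(-4)) = -3508*(-4993 + 12) = -3508*(-4981) = 17473348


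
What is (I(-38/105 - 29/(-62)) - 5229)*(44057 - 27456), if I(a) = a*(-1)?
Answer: -565122592879/6510 ≈ -8.6808e+7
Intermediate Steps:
I(a) = -a
(I(-38/105 - 29/(-62)) - 5229)*(44057 - 27456) = (-(-38/105 - 29/(-62)) - 5229)*(44057 - 27456) = (-(-38*1/105 - 29*(-1/62)) - 5229)*16601 = (-(-38/105 + 29/62) - 5229)*16601 = (-1*689/6510 - 5229)*16601 = (-689/6510 - 5229)*16601 = -34041479/6510*16601 = -565122592879/6510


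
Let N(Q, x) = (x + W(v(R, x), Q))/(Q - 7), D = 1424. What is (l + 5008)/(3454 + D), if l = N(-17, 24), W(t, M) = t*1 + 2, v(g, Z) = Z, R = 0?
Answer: 60071/58536 ≈ 1.0262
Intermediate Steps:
W(t, M) = 2 + t (W(t, M) = t + 2 = 2 + t)
N(Q, x) = (2 + 2*x)/(-7 + Q) (N(Q, x) = (x + (2 + x))/(Q - 7) = (2 + 2*x)/(-7 + Q))
l = -25/12 (l = 2*(1 + 24)/(-7 - 17) = 2*25/(-24) = 2*(-1/24)*25 = -25/12 ≈ -2.0833)
(l + 5008)/(3454 + D) = (-25/12 + 5008)/(3454 + 1424) = (60071/12)/4878 = (60071/12)*(1/4878) = 60071/58536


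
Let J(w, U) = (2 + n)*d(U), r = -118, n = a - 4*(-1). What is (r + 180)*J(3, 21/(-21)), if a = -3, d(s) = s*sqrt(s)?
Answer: -186*I ≈ -186.0*I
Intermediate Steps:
d(s) = s**(3/2)
n = 1 (n = -3 - 4*(-1) = -3 + 4 = 1)
J(w, U) = 3*U**(3/2) (J(w, U) = (2 + 1)*U**(3/2) = 3*U**(3/2))
(r + 180)*J(3, 21/(-21)) = (-118 + 180)*(3*(21/(-21))**(3/2)) = 62*(3*(21*(-1/21))**(3/2)) = 62*(3*(-1)**(3/2)) = 62*(3*(-I)) = 62*(-3*I) = -186*I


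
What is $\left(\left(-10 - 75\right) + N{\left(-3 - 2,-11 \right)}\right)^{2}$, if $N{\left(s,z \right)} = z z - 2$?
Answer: $1156$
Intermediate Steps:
$N{\left(s,z \right)} = -2 + z^{2}$ ($N{\left(s,z \right)} = z^{2} - 2 = -2 + z^{2}$)
$\left(\left(-10 - 75\right) + N{\left(-3 - 2,-11 \right)}\right)^{2} = \left(\left(-10 - 75\right) - \left(2 - \left(-11\right)^{2}\right)\right)^{2} = \left(\left(-10 - 75\right) + \left(-2 + 121\right)\right)^{2} = \left(-85 + 119\right)^{2} = 34^{2} = 1156$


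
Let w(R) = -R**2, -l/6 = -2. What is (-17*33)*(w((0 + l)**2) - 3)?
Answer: 11634579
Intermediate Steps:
l = 12 (l = -6*(-2) = 12)
(-17*33)*(w((0 + l)**2) - 3) = (-17*33)*(-((0 + 12)**2)**2 - 3) = -561*(-(12**2)**2 - 3) = -561*(-1*144**2 - 3) = -561*(-1*20736 - 3) = -561*(-20736 - 3) = -561*(-20739) = 11634579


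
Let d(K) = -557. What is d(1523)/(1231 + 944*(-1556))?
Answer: 557/1467633 ≈ 0.00037952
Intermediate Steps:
d(1523)/(1231 + 944*(-1556)) = -557/(1231 + 944*(-1556)) = -557/(1231 - 1468864) = -557/(-1467633) = -557*(-1/1467633) = 557/1467633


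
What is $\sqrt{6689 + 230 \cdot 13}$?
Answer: $\sqrt{9679} \approx 98.382$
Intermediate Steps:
$\sqrt{6689 + 230 \cdot 13} = \sqrt{6689 + 2990} = \sqrt{9679}$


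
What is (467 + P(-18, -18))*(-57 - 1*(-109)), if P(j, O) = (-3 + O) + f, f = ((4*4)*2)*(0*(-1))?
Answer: 23192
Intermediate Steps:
f = 0 (f = (16*2)*0 = 32*0 = 0)
P(j, O) = -3 + O (P(j, O) = (-3 + O) + 0 = -3 + O)
(467 + P(-18, -18))*(-57 - 1*(-109)) = (467 + (-3 - 18))*(-57 - 1*(-109)) = (467 - 21)*(-57 + 109) = 446*52 = 23192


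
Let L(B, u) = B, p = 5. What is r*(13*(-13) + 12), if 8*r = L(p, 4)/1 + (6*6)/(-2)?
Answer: 2041/8 ≈ 255.13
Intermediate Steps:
r = -13/8 (r = (5/1 + (6*6)/(-2))/8 = (5*1 + 36*(-½))/8 = (5 - 18)/8 = (⅛)*(-13) = -13/8 ≈ -1.6250)
r*(13*(-13) + 12) = -13*(13*(-13) + 12)/8 = -13*(-169 + 12)/8 = -13/8*(-157) = 2041/8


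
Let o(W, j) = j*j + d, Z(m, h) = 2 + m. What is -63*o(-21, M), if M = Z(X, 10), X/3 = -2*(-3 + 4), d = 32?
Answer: -3024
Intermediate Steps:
X = -6 (X = 3*(-2*(-3 + 4)) = 3*(-2*1) = 3*(-2) = -6)
M = -4 (M = 2 - 6 = -4)
o(W, j) = 32 + j**2 (o(W, j) = j*j + 32 = j**2 + 32 = 32 + j**2)
-63*o(-21, M) = -63*(32 + (-4)**2) = -63*(32 + 16) = -63*48 = -3024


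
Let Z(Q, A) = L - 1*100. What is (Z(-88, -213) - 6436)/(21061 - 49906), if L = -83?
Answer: 6619/28845 ≈ 0.22947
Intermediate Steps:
Z(Q, A) = -183 (Z(Q, A) = -83 - 1*100 = -83 - 100 = -183)
(Z(-88, -213) - 6436)/(21061 - 49906) = (-183 - 6436)/(21061 - 49906) = -6619/(-28845) = -6619*(-1/28845) = 6619/28845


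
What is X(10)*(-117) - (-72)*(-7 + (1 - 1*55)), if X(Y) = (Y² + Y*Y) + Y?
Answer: -28962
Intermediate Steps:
X(Y) = Y + 2*Y² (X(Y) = (Y² + Y²) + Y = 2*Y² + Y = Y + 2*Y²)
X(10)*(-117) - (-72)*(-7 + (1 - 1*55)) = (10*(1 + 2*10))*(-117) - (-72)*(-7 + (1 - 1*55)) = (10*(1 + 20))*(-117) - (-72)*(-7 + (1 - 55)) = (10*21)*(-117) - (-72)*(-7 - 54) = 210*(-117) - (-72)*(-61) = -24570 - 1*4392 = -24570 - 4392 = -28962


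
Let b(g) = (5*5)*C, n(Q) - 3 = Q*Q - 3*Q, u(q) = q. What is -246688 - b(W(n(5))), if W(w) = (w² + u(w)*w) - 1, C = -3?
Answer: -246613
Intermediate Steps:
n(Q) = 3 + Q² - 3*Q (n(Q) = 3 + (Q*Q - 3*Q) = 3 + (Q² - 3*Q) = 3 + Q² - 3*Q)
W(w) = -1 + 2*w² (W(w) = (w² + w*w) - 1 = (w² + w²) - 1 = 2*w² - 1 = -1 + 2*w²)
b(g) = -75 (b(g) = (5*5)*(-3) = 25*(-3) = -75)
-246688 - b(W(n(5))) = -246688 - 1*(-75) = -246688 + 75 = -246613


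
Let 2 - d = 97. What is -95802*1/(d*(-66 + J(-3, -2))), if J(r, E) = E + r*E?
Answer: -47901/2945 ≈ -16.265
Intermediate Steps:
d = -95 (d = 2 - 1*97 = 2 - 97 = -95)
J(r, E) = E + E*r
-95802*1/(d*(-66 + J(-3, -2))) = -95802*(-1/(95*(-66 - 2*(1 - 3)))) = -95802*(-1/(95*(-66 - 2*(-2)))) = -95802*(-1/(95*(-66 + 4))) = -95802/((-95*(-62))) = -95802/5890 = -95802*1/5890 = -47901/2945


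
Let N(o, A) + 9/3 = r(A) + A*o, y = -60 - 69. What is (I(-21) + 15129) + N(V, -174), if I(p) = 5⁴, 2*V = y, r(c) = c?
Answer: 26800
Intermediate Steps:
y = -129
V = -129/2 (V = (½)*(-129) = -129/2 ≈ -64.500)
N(o, A) = -3 + A + A*o (N(o, A) = -3 + (A + A*o) = -3 + A + A*o)
I(p) = 625
(I(-21) + 15129) + N(V, -174) = (625 + 15129) + (-3 - 174 - 174*(-129/2)) = 15754 + (-3 - 174 + 11223) = 15754 + 11046 = 26800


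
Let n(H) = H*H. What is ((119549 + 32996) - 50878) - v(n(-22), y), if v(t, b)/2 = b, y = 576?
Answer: 100515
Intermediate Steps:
n(H) = H²
v(t, b) = 2*b
((119549 + 32996) - 50878) - v(n(-22), y) = ((119549 + 32996) - 50878) - 2*576 = (152545 - 50878) - 1*1152 = 101667 - 1152 = 100515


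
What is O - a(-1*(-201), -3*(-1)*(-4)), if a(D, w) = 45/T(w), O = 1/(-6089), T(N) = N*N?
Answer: -30461/97424 ≈ -0.31266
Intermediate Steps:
T(N) = N²
O = -1/6089 ≈ -0.00016423
a(D, w) = 45/w² (a(D, w) = 45/(w²) = 45/w²)
O - a(-1*(-201), -3*(-1)*(-4)) = -1/6089 - 45/(-3*(-1)*(-4))² = -1/6089 - 45/(3*(-4))² = -1/6089 - 45/(-12)² = -1/6089 - 45/144 = -1/6089 - 1*5/16 = -1/6089 - 5/16 = -30461/97424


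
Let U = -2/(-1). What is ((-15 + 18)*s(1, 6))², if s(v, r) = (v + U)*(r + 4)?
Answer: 8100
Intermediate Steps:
U = 2 (U = -2*(-1) = 2)
s(v, r) = (2 + v)*(4 + r) (s(v, r) = (v + 2)*(r + 4) = (2 + v)*(4 + r))
((-15 + 18)*s(1, 6))² = ((-15 + 18)*(8 + 2*6 + 4*1 + 6*1))² = (3*(8 + 12 + 4 + 6))² = (3*30)² = 90² = 8100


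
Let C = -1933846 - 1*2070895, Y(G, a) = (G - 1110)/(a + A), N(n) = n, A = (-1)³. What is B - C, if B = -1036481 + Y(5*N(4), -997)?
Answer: 1481162285/499 ≈ 2.9683e+6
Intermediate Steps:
A = -1
Y(G, a) = (-1110 + G)/(-1 + a) (Y(G, a) = (G - 1110)/(a - 1) = (-1110 + G)/(-1 + a))
B = -517203474/499 (B = -1036481 + (-1110 + 5*4)/(-1 - 997) = -1036481 + (-1110 + 20)/(-998) = -1036481 - 1/998*(-1090) = -1036481 + 545/499 = -517203474/499 ≈ -1.0365e+6)
C = -4004741 (C = -1933846 - 2070895 = -4004741)
B - C = -517203474/499 - 1*(-4004741) = -517203474/499 + 4004741 = 1481162285/499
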